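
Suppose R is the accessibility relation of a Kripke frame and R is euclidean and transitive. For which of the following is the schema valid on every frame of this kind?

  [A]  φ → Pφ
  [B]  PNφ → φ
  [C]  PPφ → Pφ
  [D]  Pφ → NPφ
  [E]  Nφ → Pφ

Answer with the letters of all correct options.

C, D

(A) φ → Pφ is the dual of axiom T; it is valid on a frame exactly when R is reflexive. Such an R need not be reflexive, so not valid.
(B) PNφ → φ is the dual of axiom B, which corresponds to symmetry. Such an R need not be symmetric — not valid.
(C) PPφ → Pφ is the dual of axiom 4; it is valid on a frame exactly when R is transitive. Every such R is transitive, so valid.
(D) Pφ → NPφ is axiom 5; it is valid on a frame exactly when R is euclidean. Every such R is euclidean, so valid.
(E) axiom D: valid iff R is serial. Such an R need not be serial — not valid.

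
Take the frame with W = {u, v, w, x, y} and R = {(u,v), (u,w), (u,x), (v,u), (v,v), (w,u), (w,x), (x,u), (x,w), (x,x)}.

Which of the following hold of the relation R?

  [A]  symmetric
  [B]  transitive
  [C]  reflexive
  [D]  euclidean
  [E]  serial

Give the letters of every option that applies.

(A) symmetric: every R-edge is matched by its reverse.
(B) not transitive: u R v and v R u but not u R u.
(C) not reflexive: not u R u.
(D) not euclidean: u R v and u R w but not v R w.
(E) not serial: y has no R-successor.

A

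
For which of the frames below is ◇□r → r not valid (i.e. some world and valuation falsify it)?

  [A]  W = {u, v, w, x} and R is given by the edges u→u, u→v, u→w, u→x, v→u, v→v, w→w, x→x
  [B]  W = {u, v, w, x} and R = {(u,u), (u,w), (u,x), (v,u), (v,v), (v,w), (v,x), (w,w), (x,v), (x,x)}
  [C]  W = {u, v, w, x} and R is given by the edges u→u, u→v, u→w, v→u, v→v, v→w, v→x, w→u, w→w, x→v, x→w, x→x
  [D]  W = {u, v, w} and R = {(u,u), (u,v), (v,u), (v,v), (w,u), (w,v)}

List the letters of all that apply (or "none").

The schema ◇□r → r is the dual of axiom B; it is valid on a frame iff R is symmetric.
(A) R is not symmetric (u R w but not w R u), so the schema fails here.
(B) R is not symmetric (u R w but not w R u), so the schema fails here.
(C) R is not symmetric (v R w but not w R v), so the schema fails here.
(D) R is not symmetric (w R u but not u R w), so the schema fails here.

A, B, C, D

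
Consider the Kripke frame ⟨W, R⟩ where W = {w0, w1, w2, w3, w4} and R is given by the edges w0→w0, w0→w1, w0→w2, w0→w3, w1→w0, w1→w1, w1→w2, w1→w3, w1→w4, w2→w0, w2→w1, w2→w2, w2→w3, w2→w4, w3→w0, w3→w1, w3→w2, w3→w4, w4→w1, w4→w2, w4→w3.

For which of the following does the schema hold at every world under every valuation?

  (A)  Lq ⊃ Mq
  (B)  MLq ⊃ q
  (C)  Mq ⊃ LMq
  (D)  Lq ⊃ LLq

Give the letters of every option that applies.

A, B

R is symmetric: every R-edge is matched by its reverse.
R is not transitive: w0 R w1 and w1 R w4 but not w0 R w4.
R is not euclidean: w1 R w0 and w1 R w4 but not w0 R w4.
R is serial: every world has an R-successor.
(A) axiom D: valid iff R is serial. R is serial — valid.
(B) MLq ⊃ q is the dual of axiom B; it is valid on a frame exactly when R is symmetric. R is symmetric, so valid.
(C) axiom 5: valid iff R is euclidean. R is not euclidean — not valid.
(D) Lq ⊃ LLq is axiom 4, which corresponds to transitivity. R is not transitive — not valid.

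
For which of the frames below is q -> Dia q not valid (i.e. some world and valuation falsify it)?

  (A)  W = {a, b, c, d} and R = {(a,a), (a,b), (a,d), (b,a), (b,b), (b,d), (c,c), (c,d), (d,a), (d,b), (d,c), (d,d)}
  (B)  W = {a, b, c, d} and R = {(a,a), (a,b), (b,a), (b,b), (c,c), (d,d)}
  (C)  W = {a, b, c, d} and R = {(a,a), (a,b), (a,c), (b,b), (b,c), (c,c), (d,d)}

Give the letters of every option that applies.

The schema q -> Dia q is the dual of axiom T; it is valid on a frame iff R is reflexive.
(A) R is reflexive (each world relates to itself), so the schema is valid here.
(B) R is reflexive (each world relates to itself), so the schema is valid here.
(C) R is reflexive (each world relates to itself), so the schema is valid here.

none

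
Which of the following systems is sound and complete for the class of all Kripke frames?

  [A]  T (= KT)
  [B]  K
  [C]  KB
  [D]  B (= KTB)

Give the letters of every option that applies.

(A) T (= KT) is determined by the class of reflexive frames.
(B) K is determined by exactly this class.
(C) KB is determined by the class of symmetric frames.
(D) B (= KTB) is determined by the class of reflexive and symmetric frames.

B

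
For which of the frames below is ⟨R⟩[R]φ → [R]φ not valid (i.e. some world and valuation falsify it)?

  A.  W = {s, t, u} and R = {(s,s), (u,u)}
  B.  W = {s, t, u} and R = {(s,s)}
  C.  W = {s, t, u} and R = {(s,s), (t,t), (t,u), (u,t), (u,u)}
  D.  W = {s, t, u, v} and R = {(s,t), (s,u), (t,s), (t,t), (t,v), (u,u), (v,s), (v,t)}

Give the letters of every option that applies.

D

The schema ⟨R⟩[R]φ → [R]φ is the dual of axiom 5; it is valid on a frame iff R is euclidean.
(A) R is euclidean (any two R-successors of the same world are R-related), so the schema is valid here.
(B) R is euclidean (any two R-successors of the same world are R-related), so the schema is valid here.
(C) R is euclidean (any two R-successors of the same world are R-related), so the schema is valid here.
(D) R is not euclidean (s R t and s R u but not t R u), so the schema fails here.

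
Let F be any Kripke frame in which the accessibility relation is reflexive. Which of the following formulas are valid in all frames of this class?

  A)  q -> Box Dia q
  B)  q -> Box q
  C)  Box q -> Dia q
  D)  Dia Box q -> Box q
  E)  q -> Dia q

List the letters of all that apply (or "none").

A reflexive relation is serial.
(A) q -> Box Dia q is axiom B, which corresponds to symmetry. Such an R need not be symmetric — not valid.
(B) q -> Box q (equivalent to ◇p→p) corresponds to R being a subset of the identity. Such an R need not be a subset of the identity, so not valid.
(C) Box q -> Dia q is axiom D; it is valid on a frame exactly when R is serial. Every such R is serial, so valid.
(D) the dual of axiom 5: valid iff R is euclidean. Such an R need not be euclidean — not valid.
(E) q -> Dia q is the dual of axiom T; it is valid on a frame exactly when R is reflexive. Every such R is reflexive, so valid.

C, E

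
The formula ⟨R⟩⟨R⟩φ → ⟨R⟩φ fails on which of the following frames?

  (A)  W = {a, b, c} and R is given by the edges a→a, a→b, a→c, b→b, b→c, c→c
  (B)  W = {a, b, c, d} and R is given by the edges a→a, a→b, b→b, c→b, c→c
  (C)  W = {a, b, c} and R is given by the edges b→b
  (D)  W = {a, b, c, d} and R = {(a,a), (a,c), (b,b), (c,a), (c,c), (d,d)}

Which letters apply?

none

The schema ⟨R⟩⟨R⟩φ → ⟨R⟩φ is the dual of axiom 4; it is valid on a frame iff R is transitive.
(A) R is transitive (R is closed under composition), so the schema is valid here.
(B) R is transitive (R is closed under composition), so the schema is valid here.
(C) R is transitive (R is closed under composition), so the schema is valid here.
(D) R is transitive (R is closed under composition), so the schema is valid here.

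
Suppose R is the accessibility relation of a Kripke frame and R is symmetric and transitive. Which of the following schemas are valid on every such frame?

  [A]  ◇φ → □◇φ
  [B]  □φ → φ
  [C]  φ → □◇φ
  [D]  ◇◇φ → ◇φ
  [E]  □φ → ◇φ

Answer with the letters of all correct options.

A symmetric transitive relation is euclidean (uRv and uRw give vRu by symmetry, then vRw by transitivity).
(A) ◇φ → □◇φ is axiom 5; it is valid on a frame exactly when R is euclidean. Every such R is euclidean, so valid.
(B) □φ → φ is axiom T, which corresponds to reflexivity. Such an R need not be reflexive — not valid.
(C) axiom B: valid iff R is symmetric. Every such R is symmetric — valid.
(D) the dual of axiom 4: valid iff R is transitive. Every such R is transitive — valid.
(E) □φ → ◇φ (axiom D) characterises the serial frames. Such an R need not be serial — not valid.

A, C, D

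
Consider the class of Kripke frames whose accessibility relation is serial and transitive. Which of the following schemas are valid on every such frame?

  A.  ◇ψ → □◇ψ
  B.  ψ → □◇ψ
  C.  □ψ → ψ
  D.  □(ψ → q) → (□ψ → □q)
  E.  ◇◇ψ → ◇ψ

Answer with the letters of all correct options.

D, E

(A) axiom 5: valid iff R is euclidean. Such an R need not be euclidean — not valid.
(B) ψ → □◇ψ (axiom B) characterises the symmetric frames. Such an R need not be symmetric — not valid.
(C) □ψ → ψ (axiom T) characterises the reflexive frames. Such an R need not be reflexive — not valid.
(D) □(ψ → q) → (□ψ → □q) is the K axiom; it holds on all frames — valid.
(E) ◇◇ψ → ◇ψ is the dual of axiom 4; it is valid on a frame exactly when R is transitive. Every such R is transitive, so valid.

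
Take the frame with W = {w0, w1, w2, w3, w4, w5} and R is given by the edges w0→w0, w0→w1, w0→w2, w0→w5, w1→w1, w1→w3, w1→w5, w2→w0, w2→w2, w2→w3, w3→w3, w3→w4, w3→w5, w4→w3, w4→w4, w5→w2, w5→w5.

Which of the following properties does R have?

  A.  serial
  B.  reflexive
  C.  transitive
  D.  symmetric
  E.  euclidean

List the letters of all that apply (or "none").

(A) serial: every world has an R-successor.
(B) reflexive: each world relates to itself.
(C) not transitive: w0 R w1 and w1 R w3 but not w0 R w3.
(D) not symmetric: w0 R w1 but not w1 R w0.
(E) not euclidean: w0 R w1 and w0 R w0 but not w1 R w0.

A, B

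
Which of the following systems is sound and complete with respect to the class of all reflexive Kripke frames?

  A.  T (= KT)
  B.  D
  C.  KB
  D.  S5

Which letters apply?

A

(A) T (= KT) is determined by exactly this class.
(B) D is determined by the class of serial frames.
(C) KB is determined by the class of symmetric frames.
(D) S5 is determined by the class of reflexive, symmetric, and transitive frames.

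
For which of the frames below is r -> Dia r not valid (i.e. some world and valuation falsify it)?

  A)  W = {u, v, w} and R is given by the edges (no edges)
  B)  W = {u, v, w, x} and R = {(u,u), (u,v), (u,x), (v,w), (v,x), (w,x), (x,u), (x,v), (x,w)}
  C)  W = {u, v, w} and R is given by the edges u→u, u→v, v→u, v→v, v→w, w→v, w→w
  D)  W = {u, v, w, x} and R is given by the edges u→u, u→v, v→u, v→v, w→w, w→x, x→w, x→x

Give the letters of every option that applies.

A, B

The schema r -> Dia r is the dual of axiom T; it is valid on a frame iff R is reflexive.
(A) R is not reflexive (not u R u), so the schema fails here.
(B) R is not reflexive (not v R v), so the schema fails here.
(C) R is reflexive (each world relates to itself), so the schema is valid here.
(D) R is reflexive (each world relates to itself), so the schema is valid here.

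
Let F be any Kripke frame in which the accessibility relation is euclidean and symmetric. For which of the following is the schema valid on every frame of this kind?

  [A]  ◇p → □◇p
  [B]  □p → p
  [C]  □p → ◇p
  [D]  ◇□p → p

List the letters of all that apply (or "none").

A symmetric euclidean relation is transitive (uRv and vRw give vRu by symmetry, then uRw by the euclidean condition, applied at v).
(A) ◇p → □◇p is axiom 5, which corresponds to the euclidean property. Every such R is euclidean — valid.
(B) axiom T: valid iff R is reflexive. Such an R need not be reflexive — not valid.
(C) □p → ◇p is axiom D; it is valid on a frame exactly when R is serial. Such an R need not be serial, so not valid.
(D) ◇□p → p is the dual of axiom B, which corresponds to symmetry. Every such R is symmetric — valid.

A, D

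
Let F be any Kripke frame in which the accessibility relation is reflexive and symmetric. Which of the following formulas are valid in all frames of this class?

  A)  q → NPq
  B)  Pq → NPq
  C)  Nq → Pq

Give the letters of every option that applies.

A, C

Reflexive relations are serial.
(A) q → NPq is axiom B, which corresponds to symmetry. Every such R is symmetric — valid.
(B) axiom 5: valid iff R is euclidean. Such an R need not be euclidean — not valid.
(C) Nq → Pq (axiom D) characterises the serial frames. Every such R is serial — valid.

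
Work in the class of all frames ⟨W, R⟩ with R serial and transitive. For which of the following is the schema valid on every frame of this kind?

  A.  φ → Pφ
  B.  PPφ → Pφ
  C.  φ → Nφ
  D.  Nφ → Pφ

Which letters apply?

(A) the dual of axiom T: valid iff R is reflexive. Such an R need not be reflexive — not valid.
(B) PPφ → Pφ is the dual of axiom 4; it is valid on a frame exactly when R is transitive. Every such R is transitive, so valid.
(C) φ → Nφ is equivalent to ◇p→p; it holds exactly when R ⊆ identity. Such an R need not be a subset of the identity — not valid.
(D) Nφ → Pφ is axiom D, which corresponds to seriality. Every such R is serial — valid.

B, D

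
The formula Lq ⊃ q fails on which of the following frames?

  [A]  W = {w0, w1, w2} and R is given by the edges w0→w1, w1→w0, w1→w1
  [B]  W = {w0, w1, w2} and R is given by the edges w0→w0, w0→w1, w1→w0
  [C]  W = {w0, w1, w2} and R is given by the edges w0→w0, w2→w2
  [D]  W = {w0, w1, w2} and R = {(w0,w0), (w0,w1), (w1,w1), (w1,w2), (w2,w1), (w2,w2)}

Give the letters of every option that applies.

A, B, C

The schema Lq ⊃ q is axiom T; it is valid on a frame iff R is reflexive.
(A) R is not reflexive (not w0 R w0), so the schema fails here.
(B) R is not reflexive (not w1 R w1), so the schema fails here.
(C) R is not reflexive (not w1 R w1), so the schema fails here.
(D) R is reflexive (each world relates to itself), so the schema is valid here.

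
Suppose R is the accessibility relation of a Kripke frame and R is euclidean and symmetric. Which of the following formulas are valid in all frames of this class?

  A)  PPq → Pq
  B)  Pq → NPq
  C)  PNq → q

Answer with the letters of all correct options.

A, B, C

A symmetric euclidean relation is transitive (uRv and vRw give vRu by symmetry, then uRw by the euclidean condition, applied at v).
(A) the dual of axiom 4: valid iff R is transitive. Every such R is transitive — valid.
(B) Pq → NPq (axiom 5) characterises the euclidean frames. Every such R is euclidean — valid.
(C) PNq → q is the dual of axiom B, which corresponds to symmetry. Every such R is symmetric — valid.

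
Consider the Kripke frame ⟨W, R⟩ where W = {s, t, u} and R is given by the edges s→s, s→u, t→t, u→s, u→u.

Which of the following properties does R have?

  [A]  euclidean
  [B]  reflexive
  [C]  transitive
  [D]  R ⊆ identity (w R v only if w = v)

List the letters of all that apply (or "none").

(A) euclidean: any two R-successors of the same world are R-related.
(B) reflexive: each world relates to itself.
(C) transitive: R is closed under composition.
(D) not ⊆ identity: s R u with s ≠ u.

A, B, C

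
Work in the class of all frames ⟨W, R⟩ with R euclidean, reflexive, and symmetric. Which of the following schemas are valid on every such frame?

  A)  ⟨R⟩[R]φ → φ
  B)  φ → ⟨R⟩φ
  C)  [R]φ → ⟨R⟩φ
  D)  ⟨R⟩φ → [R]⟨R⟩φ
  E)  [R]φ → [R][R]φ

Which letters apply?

A relation that is euclidean, reflexive, and symmetric is also serial and transitive.
(A) ⟨R⟩[R]φ → φ is the dual of axiom B, which corresponds to symmetry. Every such R is symmetric — valid.
(B) φ → ⟨R⟩φ (the dual of axiom T) characterises the reflexive frames. Every such R is reflexive — valid.
(C) [R]φ → ⟨R⟩φ is axiom D; it is valid on a frame exactly when R is serial. Every such R is serial, so valid.
(D) axiom 5: valid iff R is euclidean. Every such R is euclidean — valid.
(E) [R]φ → [R][R]φ is axiom 4, which corresponds to transitivity. Every such R is transitive — valid.

A, B, C, D, E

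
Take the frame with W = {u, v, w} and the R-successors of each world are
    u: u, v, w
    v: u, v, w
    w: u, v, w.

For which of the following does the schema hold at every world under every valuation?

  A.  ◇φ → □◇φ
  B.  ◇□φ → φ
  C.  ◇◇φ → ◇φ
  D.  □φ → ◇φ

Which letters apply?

A, B, C, D

R is symmetric: every R-edge is matched by its reverse.
R is transitive: R is closed under composition.
R is euclidean: any two R-successors of the same world are R-related.
R is serial: every world has an R-successor.
(A) ◇φ → □◇φ is axiom 5, which corresponds to the euclidean property. R is euclidean — valid.
(B) ◇□φ → φ (the dual of axiom B) characterises the symmetric frames. R is symmetric — valid.
(C) ◇◇φ → ◇φ is the dual of axiom 4; it is valid on a frame exactly when R is transitive. R is transitive, so valid.
(D) □φ → ◇φ (axiom D) characterises the serial frames. R is serial — valid.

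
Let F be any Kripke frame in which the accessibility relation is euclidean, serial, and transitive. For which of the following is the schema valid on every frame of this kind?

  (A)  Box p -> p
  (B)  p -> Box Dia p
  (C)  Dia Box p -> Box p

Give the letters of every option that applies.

(A) Box p -> p is axiom T, which corresponds to reflexivity. Such an R need not be reflexive — not valid.
(B) p -> Box Dia p (axiom B) characterises the symmetric frames. Such an R need not be symmetric — not valid.
(C) Dia Box p -> Box p is the dual of axiom 5, which corresponds to the euclidean property. Every such R is euclidean — valid.

C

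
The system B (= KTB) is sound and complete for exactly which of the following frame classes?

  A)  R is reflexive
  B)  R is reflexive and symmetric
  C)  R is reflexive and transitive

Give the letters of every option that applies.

(A) this class determines T (= KT), not B (= KTB).
(B) B (= KTB) is sound and complete for exactly this class.
(C) this class determines S4, not B (= KTB).

B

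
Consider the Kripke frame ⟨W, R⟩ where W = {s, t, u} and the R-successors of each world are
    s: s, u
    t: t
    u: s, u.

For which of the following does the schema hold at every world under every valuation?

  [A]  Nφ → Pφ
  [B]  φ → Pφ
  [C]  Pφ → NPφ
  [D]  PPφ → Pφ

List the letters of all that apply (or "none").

A, B, C, D

R is reflexive: each world relates to itself.
R is transitive: R is closed under composition.
R is euclidean: any two R-successors of the same world are R-related.
R is serial: every world has an R-successor.
(A) Nφ → Pφ (axiom D) characterises the serial frames. R is serial — valid.
(B) φ → Pφ (the dual of axiom T) characterises the reflexive frames. R is reflexive — valid.
(C) Pφ → NPφ (axiom 5) characterises the euclidean frames. R is euclidean — valid.
(D) PPφ → Pφ (the dual of axiom 4) characterises the transitive frames. R is transitive — valid.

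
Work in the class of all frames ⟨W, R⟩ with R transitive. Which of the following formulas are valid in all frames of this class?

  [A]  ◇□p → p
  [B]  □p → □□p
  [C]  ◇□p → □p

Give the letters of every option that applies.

B

(A) ◇□p → p (the dual of axiom B) characterises the symmetric frames. Such an R need not be symmetric — not valid.
(B) □p → □□p is axiom 4, which corresponds to transitivity. Every such R is transitive — valid.
(C) ◇□p → □p is the dual of axiom 5, which corresponds to the euclidean property. Such an R need not be euclidean — not valid.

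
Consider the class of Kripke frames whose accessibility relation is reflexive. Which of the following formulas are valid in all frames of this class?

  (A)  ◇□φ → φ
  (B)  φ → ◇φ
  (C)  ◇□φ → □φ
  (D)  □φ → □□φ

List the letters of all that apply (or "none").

A reflexive relation is serial.
(A) ◇□φ → φ is the dual of axiom B; it is valid on a frame exactly when R is symmetric. Such an R need not be symmetric, so not valid.
(B) the dual of axiom T: valid iff R is reflexive. Every such R is reflexive — valid.
(C) the dual of axiom 5: valid iff R is euclidean. Such an R need not be euclidean — not valid.
(D) □φ → □□φ is axiom 4; it is valid on a frame exactly when R is transitive. Such an R need not be transitive, so not valid.

B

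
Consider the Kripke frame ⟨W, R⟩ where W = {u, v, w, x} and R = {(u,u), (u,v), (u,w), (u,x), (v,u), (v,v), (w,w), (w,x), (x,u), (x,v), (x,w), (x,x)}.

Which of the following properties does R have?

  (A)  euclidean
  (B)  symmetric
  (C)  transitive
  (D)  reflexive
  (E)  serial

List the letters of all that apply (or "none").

D, E

(A) not euclidean: u R v and u R w but not v R w.
(B) not symmetric: u R w but not w R u.
(C) not transitive: v R u and u R w but not v R w.
(D) reflexive: each world relates to itself.
(E) serial: every world has an R-successor.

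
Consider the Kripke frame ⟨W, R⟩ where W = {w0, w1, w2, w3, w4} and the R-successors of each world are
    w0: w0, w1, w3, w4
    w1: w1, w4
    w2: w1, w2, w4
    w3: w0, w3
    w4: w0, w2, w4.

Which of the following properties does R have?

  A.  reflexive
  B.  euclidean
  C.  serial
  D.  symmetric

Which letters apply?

(A) reflexive: each world relates to itself.
(B) not euclidean: w0 R w1 and w0 R w0 but not w1 R w0.
(C) serial: every world has an R-successor.
(D) not symmetric: w0 R w1 but not w1 R w0.

A, C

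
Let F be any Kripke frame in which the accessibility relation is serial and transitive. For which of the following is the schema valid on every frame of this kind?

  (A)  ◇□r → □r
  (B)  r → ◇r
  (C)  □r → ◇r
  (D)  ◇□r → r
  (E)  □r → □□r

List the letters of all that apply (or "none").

C, E

(A) ◇□r → □r is the dual of axiom 5, which corresponds to the euclidean property. Such an R need not be euclidean — not valid.
(B) r → ◇r (the dual of axiom T) characterises the reflexive frames. Such an R need not be reflexive — not valid.
(C) □r → ◇r is axiom D; it is valid on a frame exactly when R is serial. Every such R is serial, so valid.
(D) the dual of axiom B: valid iff R is symmetric. Such an R need not be symmetric — not valid.
(E) □r → □□r is axiom 4, which corresponds to transitivity. Every such R is transitive — valid.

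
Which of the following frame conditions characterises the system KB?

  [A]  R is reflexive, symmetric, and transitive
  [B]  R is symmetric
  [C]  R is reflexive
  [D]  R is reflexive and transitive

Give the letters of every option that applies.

B

(A) this class determines S5, not KB.
(B) KB is sound and complete for exactly this class.
(C) this class determines T (= KT), not KB.
(D) this class determines S4, not KB.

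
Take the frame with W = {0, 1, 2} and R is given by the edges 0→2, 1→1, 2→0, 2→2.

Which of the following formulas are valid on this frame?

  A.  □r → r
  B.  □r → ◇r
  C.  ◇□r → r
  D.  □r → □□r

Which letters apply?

R is not reflexive: not 0 R 0.
R is symmetric: every R-edge is matched by its reverse.
R is not transitive: 0 R 2 and 2 R 0 but not 0 R 0.
R is serial: every world has an R-successor.
(A) □r → r is axiom T, which corresponds to reflexivity. R is not reflexive — not valid.
(B) axiom D: valid iff R is serial. R is serial — valid.
(C) ◇□r → r is the dual of axiom B; it is valid on a frame exactly when R is symmetric. R is symmetric, so valid.
(D) axiom 4: valid iff R is transitive. R is not transitive — not valid.

B, C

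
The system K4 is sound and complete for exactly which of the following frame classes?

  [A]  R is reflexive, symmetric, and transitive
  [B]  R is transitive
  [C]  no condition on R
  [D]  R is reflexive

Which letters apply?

B

(A) this class determines S5, not K4.
(B) K4 is sound and complete for exactly this class.
(C) this class determines K, not K4.
(D) this class determines T (= KT), not K4.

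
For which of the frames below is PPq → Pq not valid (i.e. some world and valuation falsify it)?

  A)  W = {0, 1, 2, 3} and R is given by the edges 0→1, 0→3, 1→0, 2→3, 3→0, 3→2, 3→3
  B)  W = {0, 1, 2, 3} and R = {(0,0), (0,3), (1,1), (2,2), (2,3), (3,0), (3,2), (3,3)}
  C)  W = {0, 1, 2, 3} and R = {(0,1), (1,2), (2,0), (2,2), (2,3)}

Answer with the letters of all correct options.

A, B, C

The schema PPq → Pq is the dual of axiom 4; it is valid on a frame iff R is transitive.
(A) R is not transitive (0 R 1 and 1 R 0 but not 0 R 0), so the schema fails here.
(B) R is not transitive (0 R 3 and 3 R 2 but not 0 R 2), so the schema fails here.
(C) R is not transitive (0 R 1 and 1 R 2 but not 0 R 2), so the schema fails here.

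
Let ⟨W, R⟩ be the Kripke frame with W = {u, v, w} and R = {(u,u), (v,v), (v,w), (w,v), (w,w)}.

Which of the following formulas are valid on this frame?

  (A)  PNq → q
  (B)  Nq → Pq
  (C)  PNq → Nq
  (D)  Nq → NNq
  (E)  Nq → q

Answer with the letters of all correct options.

A, B, C, D, E

R is reflexive: each world relates to itself.
R is symmetric: every R-edge is matched by its reverse.
R is transitive: R is closed under composition.
R is euclidean: any two R-successors of the same world are R-related.
R is serial: every world has an R-successor.
(A) the dual of axiom B: valid iff R is symmetric. R is symmetric — valid.
(B) Nq → Pq is axiom D, which corresponds to seriality. R is serial — valid.
(C) PNq → Nq (the dual of axiom 5) characterises the euclidean frames. R is euclidean — valid.
(D) Nq → NNq is axiom 4; it is valid on a frame exactly when R is transitive. R is transitive, so valid.
(E) Nq → q is axiom T; it is valid on a frame exactly when R is reflexive. R is reflexive, so valid.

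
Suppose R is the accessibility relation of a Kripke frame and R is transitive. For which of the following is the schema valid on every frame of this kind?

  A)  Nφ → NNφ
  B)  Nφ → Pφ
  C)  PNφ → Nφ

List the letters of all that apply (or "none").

(A) axiom 4: valid iff R is transitive. Every such R is transitive — valid.
(B) axiom D: valid iff R is serial. Such an R need not be serial — not valid.
(C) PNφ → Nφ is the dual of axiom 5, which corresponds to the euclidean property. Such an R need not be euclidean — not valid.

A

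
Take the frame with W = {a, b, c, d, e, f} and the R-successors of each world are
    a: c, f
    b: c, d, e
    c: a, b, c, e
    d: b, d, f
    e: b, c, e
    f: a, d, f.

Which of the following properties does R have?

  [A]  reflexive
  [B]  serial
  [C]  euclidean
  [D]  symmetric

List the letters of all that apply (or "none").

(A) not reflexive: not a R a.
(B) serial: every world has an R-successor.
(C) not euclidean: a R c and a R f but not c R f.
(D) symmetric: every R-edge is matched by its reverse.

B, D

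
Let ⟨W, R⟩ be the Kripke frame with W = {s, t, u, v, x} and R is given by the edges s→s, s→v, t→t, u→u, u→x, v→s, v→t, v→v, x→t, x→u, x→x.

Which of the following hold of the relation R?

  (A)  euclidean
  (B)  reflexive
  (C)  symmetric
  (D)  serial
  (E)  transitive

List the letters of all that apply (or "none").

(A) not euclidean: v R s and v R t but not s R t.
(B) reflexive: each world relates to itself.
(C) not symmetric: v R t but not t R v.
(D) serial: every world has an R-successor.
(E) not transitive: s R v and v R t but not s R t.

B, D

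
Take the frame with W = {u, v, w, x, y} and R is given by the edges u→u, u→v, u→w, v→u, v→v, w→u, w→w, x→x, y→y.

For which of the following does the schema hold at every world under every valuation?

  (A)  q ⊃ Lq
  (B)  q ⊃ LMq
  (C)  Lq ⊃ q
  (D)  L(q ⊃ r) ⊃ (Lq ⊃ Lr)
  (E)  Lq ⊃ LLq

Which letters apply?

B, C, D

R is reflexive: each world relates to itself.
R is symmetric: every R-edge is matched by its reverse.
R is not transitive: v R u and u R w but not v R w.
R is not a subset of the identity: u R v with u ≠ v.
(A) q ⊃ Lq is equivalent to ◇p→p; it holds exactly when R ⊆ identity. Here R ⊄ identity — not valid.
(B) q ⊃ LMq is axiom B, which corresponds to symmetry. R is symmetric — valid.
(C) Lq ⊃ q is axiom T, which corresponds to reflexivity. R is reflexive — valid.
(D) this is just K, valid on every normal frame.
(E) Lq ⊃ LLq (axiom 4) characterises the transitive frames. R is not transitive — not valid.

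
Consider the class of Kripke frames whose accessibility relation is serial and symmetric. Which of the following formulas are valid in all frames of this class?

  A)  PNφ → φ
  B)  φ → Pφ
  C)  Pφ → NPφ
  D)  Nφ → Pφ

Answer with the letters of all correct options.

A, D

(A) PNφ → φ (the dual of axiom B) characterises the symmetric frames. Every such R is symmetric — valid.
(B) φ → Pφ (the dual of axiom T) characterises the reflexive frames. Such an R need not be reflexive — not valid.
(C) Pφ → NPφ is axiom 5, which corresponds to the euclidean property. Such an R need not be euclidean — not valid.
(D) Nφ → Pφ (axiom D) characterises the serial frames. Every such R is serial — valid.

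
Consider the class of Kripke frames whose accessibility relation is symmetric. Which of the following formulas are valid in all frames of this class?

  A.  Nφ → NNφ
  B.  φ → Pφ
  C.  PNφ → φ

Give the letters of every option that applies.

(A) axiom 4: valid iff R is transitive. Such an R need not be transitive — not valid.
(B) φ → Pφ (the dual of axiom T) characterises the reflexive frames. Such an R need not be reflexive — not valid.
(C) the dual of axiom B: valid iff R is symmetric. Every such R is symmetric — valid.

C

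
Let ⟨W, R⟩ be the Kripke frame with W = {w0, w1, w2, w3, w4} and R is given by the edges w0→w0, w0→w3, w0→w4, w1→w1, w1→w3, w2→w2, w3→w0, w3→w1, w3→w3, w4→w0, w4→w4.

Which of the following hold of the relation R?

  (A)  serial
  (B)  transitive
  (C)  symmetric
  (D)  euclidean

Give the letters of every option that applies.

A, C

(A) serial: every world has an R-successor.
(B) not transitive: w0 R w3 and w3 R w1 but not w0 R w1.
(C) symmetric: every R-edge is matched by its reverse.
(D) not euclidean: w0 R w3 and w0 R w4 but not w3 R w4.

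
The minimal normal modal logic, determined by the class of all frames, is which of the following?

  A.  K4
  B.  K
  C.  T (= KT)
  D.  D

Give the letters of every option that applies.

(A) K4 is determined by the class of transitive frames.
(B) K is determined by exactly this class.
(C) T (= KT) is determined by the class of reflexive frames.
(D) D is determined by the class of serial frames.

B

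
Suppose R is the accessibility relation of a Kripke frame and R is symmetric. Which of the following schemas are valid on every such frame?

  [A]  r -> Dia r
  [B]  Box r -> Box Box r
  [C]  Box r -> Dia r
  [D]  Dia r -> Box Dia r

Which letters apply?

(A) r -> Dia r is the dual of axiom T, which corresponds to reflexivity. Such an R need not be reflexive — not valid.
(B) Box r -> Box Box r is axiom 4; it is valid on a frame exactly when R is transitive. Such an R need not be transitive, so not valid.
(C) Box r -> Dia r is axiom D, which corresponds to seriality. Such an R need not be serial — not valid.
(D) Dia r -> Box Dia r is axiom 5; it is valid on a frame exactly when R is euclidean. Such an R need not be euclidean, so not valid.

none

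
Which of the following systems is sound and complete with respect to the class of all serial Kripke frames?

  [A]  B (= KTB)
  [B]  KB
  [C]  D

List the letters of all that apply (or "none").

C

(A) B (= KTB) is determined by the class of reflexive and symmetric frames.
(B) KB is determined by the class of symmetric frames.
(C) D is determined by exactly this class.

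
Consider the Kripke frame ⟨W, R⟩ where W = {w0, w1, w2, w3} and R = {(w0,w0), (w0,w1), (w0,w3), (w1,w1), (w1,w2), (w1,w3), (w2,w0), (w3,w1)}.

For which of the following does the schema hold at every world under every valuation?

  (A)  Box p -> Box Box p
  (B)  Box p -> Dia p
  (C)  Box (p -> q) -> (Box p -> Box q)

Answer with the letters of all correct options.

B, C

R is not transitive: w0 R w1 and w1 R w2 but not w0 R w2.
R is serial: every world has an R-successor.
(A) axiom 4: valid iff R is transitive. R is not transitive — not valid.
(B) axiom D: valid iff R is serial. R is serial — valid.
(C) this is just K, valid on every normal frame.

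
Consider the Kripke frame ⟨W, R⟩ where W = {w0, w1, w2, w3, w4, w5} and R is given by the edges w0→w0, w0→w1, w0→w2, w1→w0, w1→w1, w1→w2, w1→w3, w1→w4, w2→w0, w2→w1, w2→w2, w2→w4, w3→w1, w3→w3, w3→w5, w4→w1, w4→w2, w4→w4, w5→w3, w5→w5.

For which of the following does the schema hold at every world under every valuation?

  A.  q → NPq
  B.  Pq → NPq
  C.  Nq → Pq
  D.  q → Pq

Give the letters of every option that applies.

R is reflexive: each world relates to itself.
R is symmetric: every R-edge is matched by its reverse.
R is not euclidean: w1 R w0 and w1 R w3 but not w0 R w3.
R is serial: every world has an R-successor.
(A) q → NPq is axiom B, which corresponds to symmetry. R is symmetric — valid.
(B) Pq → NPq is axiom 5; it is valid on a frame exactly when R is euclidean. R is not euclidean, so not valid.
(C) Nq → Pq is axiom D, which corresponds to seriality. R is serial — valid.
(D) q → Pq (the dual of axiom T) characterises the reflexive frames. R is reflexive — valid.

A, C, D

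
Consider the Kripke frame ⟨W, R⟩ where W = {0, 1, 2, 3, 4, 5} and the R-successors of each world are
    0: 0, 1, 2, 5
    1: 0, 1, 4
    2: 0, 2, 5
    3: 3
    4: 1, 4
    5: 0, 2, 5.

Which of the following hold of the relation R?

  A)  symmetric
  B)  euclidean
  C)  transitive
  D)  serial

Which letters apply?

(A) symmetric: every R-edge is matched by its reverse.
(B) not euclidean: 0 R 1 and 0 R 2 but not 1 R 2.
(C) not transitive: 0 R 1 and 1 R 4 but not 0 R 4.
(D) serial: every world has an R-successor.

A, D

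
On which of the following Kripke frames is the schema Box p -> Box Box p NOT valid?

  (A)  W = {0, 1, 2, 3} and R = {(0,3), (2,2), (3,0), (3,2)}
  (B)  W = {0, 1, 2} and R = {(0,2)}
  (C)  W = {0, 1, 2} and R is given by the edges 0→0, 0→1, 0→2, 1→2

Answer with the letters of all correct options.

The schema Box p -> Box Box p is axiom 4; it is valid on a frame iff R is transitive.
(A) R is not transitive (0 R 3 and 3 R 0 but not 0 R 0), so the schema fails here.
(B) R is transitive (R is closed under composition), so the schema is valid here.
(C) R is transitive (R is closed under composition), so the schema is valid here.

A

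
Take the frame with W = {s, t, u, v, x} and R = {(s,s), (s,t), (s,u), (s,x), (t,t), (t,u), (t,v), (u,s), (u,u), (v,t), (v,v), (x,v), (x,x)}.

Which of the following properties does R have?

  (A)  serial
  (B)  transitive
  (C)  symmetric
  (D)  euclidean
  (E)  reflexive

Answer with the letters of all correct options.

(A) serial: every world has an R-successor.
(B) not transitive: s R t and t R v but not s R v.
(C) not symmetric: s R t but not t R s.
(D) not euclidean: s R t and s R s but not t R s.
(E) reflexive: each world relates to itself.

A, E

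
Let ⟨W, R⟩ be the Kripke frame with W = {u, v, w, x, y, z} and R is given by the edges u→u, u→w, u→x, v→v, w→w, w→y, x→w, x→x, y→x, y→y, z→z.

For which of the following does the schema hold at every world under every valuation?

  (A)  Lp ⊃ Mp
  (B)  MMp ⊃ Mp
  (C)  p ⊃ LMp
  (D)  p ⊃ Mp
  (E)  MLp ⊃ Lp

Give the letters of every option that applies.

A, D

R is reflexive: each world relates to itself.
R is not symmetric: u R w but not w R u.
R is not transitive: u R w and w R y but not u R y.
R is not euclidean: u R w and u R u but not w R u.
R is serial: every world has an R-successor.
(A) axiom D: valid iff R is serial. R is serial — valid.
(B) the dual of axiom 4: valid iff R is transitive. R is not transitive — not valid.
(C) p ⊃ LMp (axiom B) characterises the symmetric frames. R is not symmetric — not valid.
(D) p ⊃ Mp is the dual of axiom T; it is valid on a frame exactly when R is reflexive. R is reflexive, so valid.
(E) the dual of axiom 5: valid iff R is euclidean. R is not euclidean — not valid.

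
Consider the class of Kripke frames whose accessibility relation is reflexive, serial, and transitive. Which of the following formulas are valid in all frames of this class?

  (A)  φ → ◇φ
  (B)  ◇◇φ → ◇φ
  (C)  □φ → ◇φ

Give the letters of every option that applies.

A, B, C

(A) φ → ◇φ (the dual of axiom T) characterises the reflexive frames. Every such R is reflexive — valid.
(B) ◇◇φ → ◇φ is the dual of axiom 4, which corresponds to transitivity. Every such R is transitive — valid.
(C) □φ → ◇φ (axiom D) characterises the serial frames. Every such R is serial — valid.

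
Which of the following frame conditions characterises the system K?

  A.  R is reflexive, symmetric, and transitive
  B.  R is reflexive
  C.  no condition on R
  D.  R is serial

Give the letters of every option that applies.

(A) this class determines S5, not K.
(B) this class determines T (= KT), not K.
(C) K is sound and complete for exactly this class.
(D) this class determines D, not K.

C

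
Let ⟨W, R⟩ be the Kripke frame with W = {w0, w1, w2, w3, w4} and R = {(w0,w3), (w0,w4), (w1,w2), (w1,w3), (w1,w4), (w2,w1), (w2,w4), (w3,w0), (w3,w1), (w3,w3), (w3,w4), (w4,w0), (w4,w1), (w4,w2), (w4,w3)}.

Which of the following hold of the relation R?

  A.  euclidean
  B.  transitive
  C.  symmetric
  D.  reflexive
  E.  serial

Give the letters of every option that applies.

(A) not euclidean: w1 R w2 and w1 R w3 but not w2 R w3.
(B) not transitive: w0 R w3 and w3 R w0 but not w0 R w0.
(C) symmetric: every R-edge is matched by its reverse.
(D) not reflexive: not w0 R w0.
(E) serial: every world has an R-successor.

C, E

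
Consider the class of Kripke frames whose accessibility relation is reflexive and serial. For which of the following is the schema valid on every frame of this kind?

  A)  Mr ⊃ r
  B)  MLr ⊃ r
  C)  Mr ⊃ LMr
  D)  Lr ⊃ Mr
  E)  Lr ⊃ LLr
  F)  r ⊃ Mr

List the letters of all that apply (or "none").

D, F

(A) Mr ⊃ r is the converse of T; it holds exactly when R ⊆ identity. Such an R need not be a subset of the identity — not valid.
(B) the dual of axiom B: valid iff R is symmetric. Such an R need not be symmetric — not valid.
(C) axiom 5: valid iff R is euclidean. Such an R need not be euclidean — not valid.
(D) Lr ⊃ Mr (axiom D) characterises the serial frames. Every such R is serial — valid.
(E) Lr ⊃ LLr is axiom 4; it is valid on a frame exactly when R is transitive. Such an R need not be transitive, so not valid.
(F) r ⊃ Mr is the dual of axiom T; it is valid on a frame exactly when R is reflexive. Every such R is reflexive, so valid.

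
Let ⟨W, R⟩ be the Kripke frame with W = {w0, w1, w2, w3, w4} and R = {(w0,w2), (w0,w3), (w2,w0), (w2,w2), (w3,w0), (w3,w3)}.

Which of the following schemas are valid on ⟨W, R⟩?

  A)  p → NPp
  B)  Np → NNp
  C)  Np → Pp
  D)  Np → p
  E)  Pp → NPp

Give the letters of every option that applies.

R is not reflexive: not w0 R w0.
R is symmetric: every R-edge is matched by its reverse.
R is not transitive: w0 R w2 and w2 R w0 but not w0 R w0.
R is not euclidean: w0 R w2 and w0 R w3 but not w2 R w3.
R is not serial: w1 has no R-successor.
(A) p → NPp (axiom B) characterises the symmetric frames. R is symmetric — valid.
(B) axiom 4: valid iff R is transitive. R is not transitive — not valid.
(C) axiom D: valid iff R is serial. R is not serial — not valid.
(D) axiom T: valid iff R is reflexive. R is not reflexive — not valid.
(E) Pp → NPp is axiom 5; it is valid on a frame exactly when R is euclidean. R is not euclidean, so not valid.

A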